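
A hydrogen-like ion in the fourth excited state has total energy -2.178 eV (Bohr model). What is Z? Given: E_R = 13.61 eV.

2

E_n = −E_R Z²/n² ⇒ Z² = −E_n n²/E_R = 2.178 × 5² / 13.61 ≈ 4.00
Z = 2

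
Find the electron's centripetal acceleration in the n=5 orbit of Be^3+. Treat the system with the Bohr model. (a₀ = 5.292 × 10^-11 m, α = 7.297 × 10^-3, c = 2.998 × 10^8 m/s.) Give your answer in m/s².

r = n²a₀/Z = 3.308 × 10^-10 m, v = Zαc/n = 1.750 × 10^6 m/s
a = v²/r = (1.750 × 10^6)² / 3.308 × 10^-10 = 9.260 × 10^21 m/s²

9.260 × 10^21 m/s²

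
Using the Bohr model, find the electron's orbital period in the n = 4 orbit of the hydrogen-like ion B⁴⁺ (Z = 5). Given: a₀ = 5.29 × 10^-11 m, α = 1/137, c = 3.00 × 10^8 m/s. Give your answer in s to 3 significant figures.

r = n²a₀/Z = 4²·5.29 × 10^-11/5 = 1.69 × 10^-10 m
v = Zαc/n = 5·0.00730·3.00 × 10^8/4 = 2.74 × 10^6 m/s
T = 2πr/v = 3.89 × 10^-16 s

3.89 × 10^-16 s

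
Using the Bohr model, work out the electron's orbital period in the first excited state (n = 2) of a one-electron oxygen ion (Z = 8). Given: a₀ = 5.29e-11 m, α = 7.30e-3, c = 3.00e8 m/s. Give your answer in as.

19.0 as

r = n²a₀/Z = 2²·5.29e-11/8 = 2.65e-11 m
v = Zαc/n = 8·0.00730·3.00e8/2 = 8.76e6 m/s
T = 2πr/v = 1.90e-17 s = 19.0 as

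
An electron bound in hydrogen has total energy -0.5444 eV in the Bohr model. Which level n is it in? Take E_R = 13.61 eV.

E_n = −E_R Z²/n² ⇒ n² = E_R Z²/(−E_n) = 13.61 × 1² / 0.5444 ≈ 25.00
n = 5

5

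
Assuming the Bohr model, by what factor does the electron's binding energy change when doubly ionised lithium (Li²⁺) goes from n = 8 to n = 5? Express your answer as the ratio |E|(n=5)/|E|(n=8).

|E| ∝ Z^2 · n^-2; with Z fixed, |E| ∝ n^-2.
|E|(n=5)/|E|(n=8) = (5/8)^-2 = 64/25

64/25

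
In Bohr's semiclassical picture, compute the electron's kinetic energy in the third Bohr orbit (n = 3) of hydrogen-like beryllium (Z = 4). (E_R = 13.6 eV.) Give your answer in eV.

For a Coulomb orbit the virial theorem gives K = −E_n.
E_n = −E_R·Z²/n², so K = E_R·Z²/n² = 13.6 × 4²/3² = 24.2 eV

24.2 eV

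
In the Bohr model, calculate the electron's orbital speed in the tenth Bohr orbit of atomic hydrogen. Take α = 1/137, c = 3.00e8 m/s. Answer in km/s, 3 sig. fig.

219 km/s

v_n = Zαc/n = 1 × 0.00730 × 3.00e8 / 10
    = 219 km/s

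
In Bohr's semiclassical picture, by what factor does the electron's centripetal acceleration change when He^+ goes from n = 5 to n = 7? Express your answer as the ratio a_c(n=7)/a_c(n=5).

a_c ∝ Z^3 · n^-4; with Z fixed, a_c ∝ n^-4.
a_c(n=7)/a_c(n=5) = (7/5)^-4 = 625/2401

625/2401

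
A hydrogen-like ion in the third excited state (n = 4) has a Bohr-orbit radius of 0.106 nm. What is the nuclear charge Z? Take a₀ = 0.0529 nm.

r_n = n²a₀/Z ⇒ Z = n²a₀/r = 4² × 0.0529 / 0.106 ≈ 7.98
Z = 8

8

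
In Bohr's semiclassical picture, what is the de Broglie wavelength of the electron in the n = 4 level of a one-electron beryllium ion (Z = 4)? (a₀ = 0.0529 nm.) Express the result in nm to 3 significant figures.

0.332 nm

The Bohr quantisation condition is nλ = 2πr_n.
r_n = n²a₀/Z = 0.212 nm
λ = 2πr_n/n = 2π·0.212/4 = 0.332 nm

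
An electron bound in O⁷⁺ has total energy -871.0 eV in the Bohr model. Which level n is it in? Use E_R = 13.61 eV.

E_n = −E_R Z²/n² ⇒ n² = E_R Z²/(−E_n) = 13.61 × 8² / 871.0 ≈ 1.00
n = 1

1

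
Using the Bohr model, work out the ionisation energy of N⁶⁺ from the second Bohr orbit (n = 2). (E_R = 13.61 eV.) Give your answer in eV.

166.7 eV

E_n = −E_R·Z²/n² = −13.61 × 7²/2² eV = -166.7 eV
Ionisation energy = −E_n = 166.7 eV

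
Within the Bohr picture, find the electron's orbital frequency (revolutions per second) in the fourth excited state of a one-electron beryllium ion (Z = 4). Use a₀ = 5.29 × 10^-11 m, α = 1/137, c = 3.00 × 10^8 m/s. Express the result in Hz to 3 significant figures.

8.43 × 10^14 Hz

r = n²a₀/Z = 3.31 × 10^-10 m, v = Zαc/n = 1.75 × 10^6 m/s
f = v/(2πr) = 8.43 × 10^14 Hz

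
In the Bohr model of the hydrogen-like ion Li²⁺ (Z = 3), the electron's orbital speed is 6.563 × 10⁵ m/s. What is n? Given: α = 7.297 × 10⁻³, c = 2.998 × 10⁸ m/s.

v_n = Zαc/n ⇒ n = Zαc/v = 3 × 0.007297 × 2.998 × 10⁸ / 6.563 × 10⁵ ≈ 10.00
n = 10

10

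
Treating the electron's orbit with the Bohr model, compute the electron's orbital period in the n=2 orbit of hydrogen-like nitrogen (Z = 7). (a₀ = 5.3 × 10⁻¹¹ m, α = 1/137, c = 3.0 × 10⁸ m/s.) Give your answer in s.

2.5 × 10⁻¹⁷ s

r = n²a₀/Z = 2²·5.3 × 10⁻¹¹/7 = 3.0 × 10⁻¹¹ m
v = Zαc/n = 7·0.0073·3.0 × 10⁸/2 = 7.7 × 10⁶ m/s
T = 2πr/v = 2.5 × 10⁻¹⁷ s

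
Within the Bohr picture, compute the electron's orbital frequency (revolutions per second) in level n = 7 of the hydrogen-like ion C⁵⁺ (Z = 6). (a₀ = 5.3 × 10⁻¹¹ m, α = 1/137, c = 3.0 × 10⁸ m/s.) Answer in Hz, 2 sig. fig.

r = n²a₀/Z = 4.3 × 10⁻¹⁰ m, v = Zαc/n = 1.9 × 10⁶ m/s
f = v/(2πr) = 6.9 × 10¹⁴ Hz

6.9 × 10¹⁴ Hz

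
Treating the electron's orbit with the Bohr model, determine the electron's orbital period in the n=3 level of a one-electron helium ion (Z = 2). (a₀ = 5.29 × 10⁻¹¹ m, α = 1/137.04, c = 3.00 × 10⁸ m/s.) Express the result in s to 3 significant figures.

1.02 × 10⁻¹⁵ s

r = n²a₀/Z = 3²·5.29 × 10⁻¹¹/2 = 2.38 × 10⁻¹⁰ m
v = Zαc/n = 2·0.00730·3.00 × 10⁸/3 = 1.46 × 10⁶ m/s
T = 2πr/v = 1.02 × 10⁻¹⁵ s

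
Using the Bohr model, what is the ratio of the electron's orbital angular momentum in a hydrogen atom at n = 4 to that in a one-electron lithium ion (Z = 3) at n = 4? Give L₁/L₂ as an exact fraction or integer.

1

L = nℏ is independent of Z.
L₁/L₂ = n₁/n₂ = 4/4 = 1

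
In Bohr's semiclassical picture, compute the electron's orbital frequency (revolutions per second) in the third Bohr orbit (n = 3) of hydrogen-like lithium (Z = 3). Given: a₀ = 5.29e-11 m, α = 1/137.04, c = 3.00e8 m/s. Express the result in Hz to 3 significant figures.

r = n²a₀/Z = 1.59e-10 m, v = Zαc/n = 2.19e6 m/s
f = v/(2πr) = 2.20e15 Hz

2.20e15 Hz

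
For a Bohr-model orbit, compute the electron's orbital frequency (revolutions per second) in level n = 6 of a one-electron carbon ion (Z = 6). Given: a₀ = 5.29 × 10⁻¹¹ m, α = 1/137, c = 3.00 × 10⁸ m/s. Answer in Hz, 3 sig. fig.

1.10 × 10¹⁵ Hz

r = n²a₀/Z = 3.17 × 10⁻¹⁰ m, v = Zαc/n = 2.19 × 10⁶ m/s
f = v/(2πr) = 1.10 × 10¹⁵ Hz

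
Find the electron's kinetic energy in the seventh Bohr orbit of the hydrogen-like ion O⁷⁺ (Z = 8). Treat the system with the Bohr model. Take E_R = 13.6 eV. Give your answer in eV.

For a Coulomb orbit the virial theorem gives K = −E_n.
E_n = −E_R·Z²/n², so K = E_R·Z²/n² = 13.6 × 8²/7² = 17.8 eV

17.8 eV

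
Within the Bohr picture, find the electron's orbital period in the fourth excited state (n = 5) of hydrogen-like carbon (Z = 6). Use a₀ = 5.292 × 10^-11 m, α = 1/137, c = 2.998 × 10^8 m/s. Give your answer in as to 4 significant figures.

527.6 as

r = n²a₀/Z = 5²·5.292 × 10^-11/6 = 2.205 × 10^-10 m
v = Zαc/n = 6·0.007299·2.998 × 10^8/5 = 2.626 × 10^6 m/s
T = 2πr/v = 5.276 × 10^-16 s = 527.6 as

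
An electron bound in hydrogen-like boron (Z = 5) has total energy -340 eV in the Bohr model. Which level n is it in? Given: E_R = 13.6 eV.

1

E_n = −E_R Z²/n² ⇒ n² = E_R Z²/(−E_n) = 13.6 × 5² / 340 ≈ 1.00
n = 1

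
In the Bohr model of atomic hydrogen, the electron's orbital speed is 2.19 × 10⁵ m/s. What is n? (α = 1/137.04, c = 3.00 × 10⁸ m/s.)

10

v_n = Zαc/n ⇒ n = Zαc/v = 1 × 0.00730 × 3.00 × 10⁸ / 2.19 × 10⁵ ≈ 10.00
n = 10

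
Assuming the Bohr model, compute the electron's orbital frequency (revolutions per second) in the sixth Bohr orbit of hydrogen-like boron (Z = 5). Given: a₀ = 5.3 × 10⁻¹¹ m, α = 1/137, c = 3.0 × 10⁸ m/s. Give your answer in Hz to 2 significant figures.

7.6 × 10¹⁴ Hz

r = n²a₀/Z = 3.8 × 10⁻¹⁰ m, v = Zαc/n = 1.8 × 10⁶ m/s
f = v/(2πr) = 7.6 × 10¹⁴ Hz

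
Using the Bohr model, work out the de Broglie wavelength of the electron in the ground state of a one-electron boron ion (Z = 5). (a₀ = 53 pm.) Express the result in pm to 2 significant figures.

67 pm

The Bohr quantisation condition is nλ = 2πr_n.
r_n = n²a₀/Z = 11 pm
λ = 2πr_n/n = 2π·11/1 = 67 pm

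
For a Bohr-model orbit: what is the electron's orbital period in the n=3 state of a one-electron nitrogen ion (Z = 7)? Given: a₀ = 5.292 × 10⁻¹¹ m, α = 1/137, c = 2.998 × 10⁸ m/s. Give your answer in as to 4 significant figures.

83.73 as

r = n²a₀/Z = 3²·5.292 × 10⁻¹¹/7 = 6.804 × 10⁻¹¹ m
v = Zαc/n = 7·0.007299·2.998 × 10⁸/3 = 5.106 × 10⁶ m/s
T = 2πr/v = 8.373 × 10⁻¹⁷ s = 83.73 as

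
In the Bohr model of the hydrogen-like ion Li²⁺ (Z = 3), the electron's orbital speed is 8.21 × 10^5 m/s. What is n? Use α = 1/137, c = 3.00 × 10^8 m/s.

v_n = Zαc/n ⇒ n = Zαc/v = 3 × 0.00730 × 3.00 × 10^8 / 8.21 × 10^5 ≈ 8.00
n = 8

8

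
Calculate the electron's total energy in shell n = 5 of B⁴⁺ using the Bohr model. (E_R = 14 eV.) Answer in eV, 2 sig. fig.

E_n = −E_R·Z²/n² = −14 × 5²/5² = -14 eV

-14 eV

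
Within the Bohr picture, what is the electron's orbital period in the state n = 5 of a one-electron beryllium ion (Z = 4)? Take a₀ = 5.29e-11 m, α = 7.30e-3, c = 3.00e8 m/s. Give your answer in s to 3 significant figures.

r = n²a₀/Z = 5²·5.29e-11/4 = 3.31e-10 m
v = Zαc/n = 4·0.00730·3.00e8/5 = 1.75e6 m/s
T = 2πr/v = 1.19e-15 s

1.19e-15 s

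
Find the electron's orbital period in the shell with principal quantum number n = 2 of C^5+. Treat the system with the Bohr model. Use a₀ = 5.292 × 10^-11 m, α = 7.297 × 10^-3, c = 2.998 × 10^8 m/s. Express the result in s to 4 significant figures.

r = n²a₀/Z = 2²·5.292 × 10^-11/6 = 3.528 × 10^-11 m
v = Zαc/n = 6·0.007297·2.998 × 10^8/2 = 6.563 × 10^6 m/s
T = 2πr/v = 3.378 × 10^-17 s

3.378 × 10^-17 s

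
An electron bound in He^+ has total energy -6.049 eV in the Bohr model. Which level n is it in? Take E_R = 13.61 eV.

3

E_n = −E_R Z²/n² ⇒ n² = E_R Z²/(−E_n) = 13.61 × 2² / 6.049 ≈ 9.00
n = 3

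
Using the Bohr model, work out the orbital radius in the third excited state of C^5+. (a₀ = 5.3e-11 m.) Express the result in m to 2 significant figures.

r_n = n²a₀/Z = 4² × 5.3e-11 / 6
    = 16 × 5.3e-11 / 6 = 1.4e-10 m

1.4e-10 m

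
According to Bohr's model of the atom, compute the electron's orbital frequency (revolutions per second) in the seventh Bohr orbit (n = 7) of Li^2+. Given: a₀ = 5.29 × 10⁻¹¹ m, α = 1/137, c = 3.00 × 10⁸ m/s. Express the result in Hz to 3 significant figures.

1.73 × 10¹⁴ Hz

r = n²a₀/Z = 8.64 × 10⁻¹⁰ m, v = Zαc/n = 9.38 × 10⁵ m/s
f = v/(2πr) = 1.73 × 10¹⁴ Hz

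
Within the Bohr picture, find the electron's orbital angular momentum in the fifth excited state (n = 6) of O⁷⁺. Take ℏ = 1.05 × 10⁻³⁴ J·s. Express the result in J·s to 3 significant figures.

6.30 × 10⁻³⁴ J·s

L_n = nℏ = 6 × 1.05 × 10⁻³⁴ = 6.30 × 10⁻³⁴ J·s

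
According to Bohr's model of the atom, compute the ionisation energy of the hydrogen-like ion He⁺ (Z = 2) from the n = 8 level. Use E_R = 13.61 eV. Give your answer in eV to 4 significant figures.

0.8506 eV

E_n = −E_R·Z²/n² = −13.61 × 2²/8² eV = -0.8506 eV
Ionisation energy = −E_n = 0.8506 eV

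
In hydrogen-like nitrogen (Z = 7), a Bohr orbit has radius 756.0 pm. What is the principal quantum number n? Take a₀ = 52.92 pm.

r_n = n²a₀/Z ⇒ n² = rZ/a₀ = 756.0 × 7 / 52.92 ≈ 100.00
n = 10

10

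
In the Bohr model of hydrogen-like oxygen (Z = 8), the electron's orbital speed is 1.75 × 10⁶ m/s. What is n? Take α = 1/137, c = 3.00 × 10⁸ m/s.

10

v_n = Zαc/n ⇒ n = Zαc/v = 8 × 0.00730 × 3.00 × 10⁸ / 1.75 × 10⁶ ≈ 10.01
n = 10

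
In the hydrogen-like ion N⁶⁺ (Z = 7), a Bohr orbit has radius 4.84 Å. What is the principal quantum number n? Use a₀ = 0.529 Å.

8

r_n = n²a₀/Z ⇒ n² = rZ/a₀ = 4.84 × 7 / 0.529 ≈ 64.05
n = 8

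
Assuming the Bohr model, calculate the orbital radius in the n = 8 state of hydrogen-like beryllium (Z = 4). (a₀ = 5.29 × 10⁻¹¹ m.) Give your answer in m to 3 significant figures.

8.46 × 10⁻¹⁰ m

r_n = n²a₀/Z = 8² × 5.29 × 10⁻¹¹ / 4
    = 64 × 5.29 × 10⁻¹¹ / 4 = 8.46 × 10⁻¹⁰ m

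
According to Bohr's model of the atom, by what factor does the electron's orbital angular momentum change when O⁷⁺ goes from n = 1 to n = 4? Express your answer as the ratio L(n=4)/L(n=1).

L = nℏ depends only on n, so L ∝ n.
L(n=4)/L(n=1) = (4/1)^1 = 4

4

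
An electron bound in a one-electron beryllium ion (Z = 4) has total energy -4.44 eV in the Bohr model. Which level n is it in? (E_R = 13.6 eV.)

7

E_n = −E_R Z²/n² ⇒ n² = E_R Z²/(−E_n) = 13.6 × 4² / 4.44 ≈ 49.01
n = 7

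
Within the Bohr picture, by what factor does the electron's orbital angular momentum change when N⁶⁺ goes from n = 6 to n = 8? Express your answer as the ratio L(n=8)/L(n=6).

L = nℏ depends only on n, so L ∝ n.
L(n=8)/L(n=6) = (8/6)^1 = 4/3

4/3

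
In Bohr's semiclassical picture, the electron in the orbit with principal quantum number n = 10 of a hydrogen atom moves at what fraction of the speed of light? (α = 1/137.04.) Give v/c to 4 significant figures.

0.0007297

v_n = Zαc/n, so v/c = Zα/n = 1 × 0.007297 / 10 = 0.0007297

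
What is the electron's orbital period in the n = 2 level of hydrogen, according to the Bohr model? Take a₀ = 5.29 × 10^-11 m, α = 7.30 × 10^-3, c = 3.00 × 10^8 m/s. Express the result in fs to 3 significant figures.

1.21 fs

r = n²a₀/Z = 2²·5.29 × 10^-11/1 = 2.12 × 10^-10 m
v = Zαc/n = 1·0.00730·3.00 × 10^8/2 = 1.09 × 10^6 m/s
T = 2πr/v = 1.21 × 10^-15 s = 1.21 fs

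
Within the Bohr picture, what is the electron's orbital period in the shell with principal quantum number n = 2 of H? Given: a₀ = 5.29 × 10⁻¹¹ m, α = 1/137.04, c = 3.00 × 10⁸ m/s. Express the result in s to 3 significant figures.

r = n²a₀/Z = 2²·5.29 × 10⁻¹¹/1 = 2.12 × 10⁻¹⁰ m
v = Zαc/n = 1·0.00730·3.00 × 10⁸/2 = 1.09 × 10⁶ m/s
T = 2πr/v = 1.21 × 10⁻¹⁵ s

1.21 × 10⁻¹⁵ s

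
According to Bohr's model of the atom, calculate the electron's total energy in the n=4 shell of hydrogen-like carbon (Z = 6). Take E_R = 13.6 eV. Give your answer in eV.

E_n = −E_R·Z²/n² = −13.6 × 6²/4² = -30.6 eV

-30.6 eV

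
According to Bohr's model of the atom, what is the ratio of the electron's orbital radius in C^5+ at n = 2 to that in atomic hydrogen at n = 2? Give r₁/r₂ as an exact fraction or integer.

r ∝ Z^-1 · n^2
r₁/r₂ = (6/1)^-1 · (2/2)^2 = 1/6

1/6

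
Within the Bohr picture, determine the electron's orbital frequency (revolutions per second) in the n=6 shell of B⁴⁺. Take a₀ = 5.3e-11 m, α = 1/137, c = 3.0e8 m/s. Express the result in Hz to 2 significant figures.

r = n²a₀/Z = 3.8e-10 m, v = Zαc/n = 1.8e6 m/s
f = v/(2πr) = 7.6e14 Hz

7.6e14 Hz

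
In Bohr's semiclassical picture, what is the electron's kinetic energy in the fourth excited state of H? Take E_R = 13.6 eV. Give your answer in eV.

0.544 eV

For a Coulomb orbit the virial theorem gives K = −E_n.
E_n = −E_R·Z²/n², so K = E_R·Z²/n² = 13.6 × 1²/5² = 0.544 eV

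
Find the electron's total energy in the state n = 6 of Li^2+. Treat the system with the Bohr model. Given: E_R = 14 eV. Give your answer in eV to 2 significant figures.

-3.5 eV

E_n = −E_R·Z²/n² = −14 × 3²/6² = -3.5 eV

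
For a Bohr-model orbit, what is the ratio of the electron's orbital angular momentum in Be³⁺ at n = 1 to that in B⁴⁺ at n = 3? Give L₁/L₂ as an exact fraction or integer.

L = nℏ is independent of Z.
L₁/L₂ = n₁/n₂ = 1/3 = 1/3

1/3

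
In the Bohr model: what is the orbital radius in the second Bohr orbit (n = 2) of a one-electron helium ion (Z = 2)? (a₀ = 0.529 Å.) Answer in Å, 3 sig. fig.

r_n = n²a₀/Z = 2² × 0.529 / 2
    = 4 × 0.529 / 2 = 1.06 Å

1.06 Å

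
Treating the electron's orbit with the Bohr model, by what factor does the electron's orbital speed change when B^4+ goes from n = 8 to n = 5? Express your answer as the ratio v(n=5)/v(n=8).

v ∝ Z^1 · n^-1; with Z fixed, v ∝ n^-1.
v(n=5)/v(n=8) = (5/8)^-1 = 8/5

8/5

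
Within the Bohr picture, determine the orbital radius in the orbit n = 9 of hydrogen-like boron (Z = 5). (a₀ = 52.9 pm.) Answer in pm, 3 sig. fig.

857 pm

r_n = n²a₀/Z = 9² × 52.9 / 5
    = 81 × 52.9 / 5 = 857 pm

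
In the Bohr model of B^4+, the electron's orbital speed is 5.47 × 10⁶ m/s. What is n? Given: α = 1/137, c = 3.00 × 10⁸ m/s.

2

v_n = Zαc/n ⇒ n = Zαc/v = 5 × 0.00730 × 3.00 × 10⁸ / 5.47 × 10⁶ ≈ 2.00
n = 2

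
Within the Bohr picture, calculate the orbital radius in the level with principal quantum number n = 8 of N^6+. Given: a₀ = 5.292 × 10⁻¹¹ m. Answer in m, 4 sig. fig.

4.838 × 10⁻¹⁰ m

r_n = n²a₀/Z = 8² × 5.292 × 10⁻¹¹ / 7
    = 64 × 5.292 × 10⁻¹¹ / 7 = 4.838 × 10⁻¹⁰ m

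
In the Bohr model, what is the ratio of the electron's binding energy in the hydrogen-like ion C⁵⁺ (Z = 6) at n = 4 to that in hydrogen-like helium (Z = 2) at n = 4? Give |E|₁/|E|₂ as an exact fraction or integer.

|E| ∝ Z^2 · n^-2
|E|₁/|E|₂ = (6/2)^2 · (4/4)^-2 = 9

9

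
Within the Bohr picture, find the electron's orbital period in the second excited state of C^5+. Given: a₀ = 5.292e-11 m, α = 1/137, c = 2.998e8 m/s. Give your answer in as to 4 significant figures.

r = n²a₀/Z = 3²·5.292e-11/6 = 7.938e-11 m
v = Zαc/n = 6·0.007299·2.998e8/3 = 4.377e6 m/s
T = 2πr/v = 1.140e-16 s = 114.0 as

114.0 as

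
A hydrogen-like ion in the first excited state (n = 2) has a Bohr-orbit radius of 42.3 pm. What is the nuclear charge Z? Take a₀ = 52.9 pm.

5

r_n = n²a₀/Z ⇒ Z = n²a₀/r = 2² × 52.9 / 42.3 ≈ 5.00
Z = 5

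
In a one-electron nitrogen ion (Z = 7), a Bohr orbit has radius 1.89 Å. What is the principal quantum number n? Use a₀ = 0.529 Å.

r_n = n²a₀/Z ⇒ n² = rZ/a₀ = 1.89 × 7 / 0.529 ≈ 25.01
n = 5

5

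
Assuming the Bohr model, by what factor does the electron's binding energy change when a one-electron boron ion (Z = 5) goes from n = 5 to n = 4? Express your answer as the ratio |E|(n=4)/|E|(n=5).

|E| ∝ Z^2 · n^-2; with Z fixed, |E| ∝ n^-2.
|E|(n=4)/|E|(n=5) = (4/5)^-2 = 25/16

25/16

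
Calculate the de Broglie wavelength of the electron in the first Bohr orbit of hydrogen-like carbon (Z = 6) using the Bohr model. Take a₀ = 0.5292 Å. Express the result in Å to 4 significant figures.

0.5542 Å

The Bohr quantisation condition is nλ = 2πr_n.
r_n = n²a₀/Z = 0.08820 Å
λ = 2πr_n/n = 2π·0.08820/1 = 0.5542 Å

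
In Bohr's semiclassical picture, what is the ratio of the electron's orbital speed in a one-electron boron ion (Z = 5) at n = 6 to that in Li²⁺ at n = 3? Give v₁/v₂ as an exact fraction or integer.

v ∝ Z^1 · n^-1
v₁/v₂ = (5/3)^1 · (6/3)^-1 = 5/6

5/6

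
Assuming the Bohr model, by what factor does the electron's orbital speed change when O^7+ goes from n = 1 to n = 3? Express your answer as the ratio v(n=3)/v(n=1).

1/3

v ∝ Z^1 · n^-1; with Z fixed, v ∝ n^-1.
v(n=3)/v(n=1) = (3/1)^-1 = 1/3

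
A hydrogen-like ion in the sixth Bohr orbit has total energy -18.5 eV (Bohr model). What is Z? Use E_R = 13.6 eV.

7

E_n = −E_R Z²/n² ⇒ Z² = −E_n n²/E_R = 18.5 × 6² / 13.6 ≈ 48.97
Z = 7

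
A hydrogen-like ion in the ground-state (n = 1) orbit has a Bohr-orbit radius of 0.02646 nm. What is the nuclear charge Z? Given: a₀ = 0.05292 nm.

r_n = n²a₀/Z ⇒ Z = n²a₀/r = 1² × 0.05292 / 0.02646 ≈ 2.00
Z = 2

2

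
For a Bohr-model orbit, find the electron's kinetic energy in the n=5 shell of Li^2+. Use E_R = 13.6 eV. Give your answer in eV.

4.90 eV

For a Coulomb orbit the virial theorem gives K = −E_n.
E_n = −E_R·Z²/n², so K = E_R·Z²/n² = 13.6 × 3²/5² = 4.90 eV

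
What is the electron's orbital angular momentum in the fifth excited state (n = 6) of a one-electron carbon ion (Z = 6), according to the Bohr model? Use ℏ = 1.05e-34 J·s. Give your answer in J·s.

6.30e-34 J·s

L_n = nℏ = 6 × 1.05e-34 = 6.30e-34 J·s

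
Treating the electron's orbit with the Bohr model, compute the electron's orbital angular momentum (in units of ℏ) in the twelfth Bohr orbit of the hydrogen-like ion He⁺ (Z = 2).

12

L_n = nℏ, so L/ℏ = n = 12.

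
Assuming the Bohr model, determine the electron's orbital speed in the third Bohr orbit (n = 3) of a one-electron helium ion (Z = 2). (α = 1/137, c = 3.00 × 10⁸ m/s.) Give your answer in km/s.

1460 km/s

v_n = Zαc/n = 2 × 0.00730 × 3.00 × 10⁸ / 3
    = 1460 km/s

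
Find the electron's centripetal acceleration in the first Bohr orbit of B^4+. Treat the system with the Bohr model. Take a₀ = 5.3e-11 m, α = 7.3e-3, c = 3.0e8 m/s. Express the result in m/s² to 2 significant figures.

1.1e25 m/s²

r = n²a₀/Z = 1.1e-11 m, v = Zαc/n = 1.1e7 m/s
a = v²/r = (1.1e7)² / 1.1e-11 = 1.1e25 m/s²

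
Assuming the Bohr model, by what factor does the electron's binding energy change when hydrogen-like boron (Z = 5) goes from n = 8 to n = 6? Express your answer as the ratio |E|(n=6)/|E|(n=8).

16/9

|E| ∝ Z^2 · n^-2; with Z fixed, |E| ∝ n^-2.
|E|(n=6)/|E|(n=8) = (6/8)^-2 = 16/9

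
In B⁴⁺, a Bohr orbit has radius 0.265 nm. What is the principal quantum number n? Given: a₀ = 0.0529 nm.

r_n = n²a₀/Z ⇒ n² = rZ/a₀ = 0.265 × 5 / 0.0529 ≈ 25.05
n = 5

5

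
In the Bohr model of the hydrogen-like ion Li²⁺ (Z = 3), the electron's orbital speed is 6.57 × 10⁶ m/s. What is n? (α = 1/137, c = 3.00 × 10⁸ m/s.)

1

v_n = Zαc/n ⇒ n = Zαc/v = 3 × 0.00730 × 3.00 × 10⁸ / 6.57 × 10⁶ ≈ 1.00
n = 1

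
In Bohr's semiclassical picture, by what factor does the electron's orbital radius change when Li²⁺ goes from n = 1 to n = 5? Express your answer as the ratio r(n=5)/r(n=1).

25

r ∝ Z^-1 · n^2; with Z fixed, r ∝ n^2.
r(n=5)/r(n=1) = (5/1)^2 = 25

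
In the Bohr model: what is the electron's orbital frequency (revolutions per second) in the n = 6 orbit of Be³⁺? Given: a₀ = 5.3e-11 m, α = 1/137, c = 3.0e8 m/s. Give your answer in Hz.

r = n²a₀/Z = 4.8e-10 m, v = Zαc/n = 1.5e6 m/s
f = v/(2πr) = 4.9e14 Hz

4.9e14 Hz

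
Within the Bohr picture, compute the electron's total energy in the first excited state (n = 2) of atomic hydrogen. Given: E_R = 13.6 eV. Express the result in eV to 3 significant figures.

-3.40 eV

E_n = −E_R·Z²/n² = −13.6 × 1²/2² = -3.40 eV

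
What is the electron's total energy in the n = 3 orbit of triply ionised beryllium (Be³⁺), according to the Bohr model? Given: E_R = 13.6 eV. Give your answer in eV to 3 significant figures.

-24.2 eV

E_n = −E_R·Z²/n² = −13.6 × 4²/3² = -24.2 eV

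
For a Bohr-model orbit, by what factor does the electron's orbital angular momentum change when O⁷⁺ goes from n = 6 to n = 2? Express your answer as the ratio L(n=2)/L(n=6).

1/3

L = nℏ depends only on n, so L ∝ n.
L(n=2)/L(n=6) = (2/6)^1 = 1/3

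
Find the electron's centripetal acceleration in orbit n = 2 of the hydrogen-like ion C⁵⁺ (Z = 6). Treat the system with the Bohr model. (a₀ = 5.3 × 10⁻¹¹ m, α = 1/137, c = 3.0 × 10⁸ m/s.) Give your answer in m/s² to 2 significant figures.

r = n²a₀/Z = 3.5 × 10⁻¹¹ m, v = Zαc/n = 6.6 × 10⁶ m/s
a = v²/r = (6.6 × 10⁶)² / 3.5 × 10⁻¹¹ = 1.2 × 10²⁴ m/s²

1.2 × 10²⁴ m/s²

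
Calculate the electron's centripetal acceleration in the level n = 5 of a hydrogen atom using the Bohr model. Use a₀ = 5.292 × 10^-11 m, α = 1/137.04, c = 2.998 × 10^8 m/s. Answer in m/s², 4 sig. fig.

r = n²a₀/Z = 1.323 × 10^-9 m, v = Zαc/n = 4.375 × 10^5 m/s
a = v²/r = (4.375 × 10^5)² / 1.323 × 10^-9 = 1.447 × 10^20 m/s²

1.447 × 10^20 m/s²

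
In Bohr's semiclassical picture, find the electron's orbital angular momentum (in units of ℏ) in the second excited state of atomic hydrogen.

3

L_n = nℏ, so L/ℏ = n = 3.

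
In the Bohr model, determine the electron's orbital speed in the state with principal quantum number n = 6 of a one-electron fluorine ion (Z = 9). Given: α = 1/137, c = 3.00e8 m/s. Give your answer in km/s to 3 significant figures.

3280 km/s

v_n = Zαc/n = 9 × 0.00730 × 3.00e8 / 6
    = 3280 km/s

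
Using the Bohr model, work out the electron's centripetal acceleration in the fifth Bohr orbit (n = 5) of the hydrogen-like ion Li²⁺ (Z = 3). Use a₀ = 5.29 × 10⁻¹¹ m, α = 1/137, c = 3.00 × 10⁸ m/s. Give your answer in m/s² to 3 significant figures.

3.92 × 10²¹ m/s²

r = n²a₀/Z = 4.41 × 10⁻¹⁰ m, v = Zαc/n = 1.31 × 10⁶ m/s
a = v²/r = (1.31 × 10⁶)² / 4.41 × 10⁻¹⁰ = 3.92 × 10²¹ m/s²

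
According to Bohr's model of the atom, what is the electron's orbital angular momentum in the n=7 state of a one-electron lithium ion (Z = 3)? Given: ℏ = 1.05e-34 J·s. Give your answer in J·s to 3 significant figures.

7.35e-34 J·s

L_n = nℏ = 7 × 1.05e-34 = 7.35e-34 J·s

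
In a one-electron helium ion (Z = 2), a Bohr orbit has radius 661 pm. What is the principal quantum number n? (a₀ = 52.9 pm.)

5

r_n = n²a₀/Z ⇒ n² = rZ/a₀ = 661 × 2 / 52.9 ≈ 24.99
n = 5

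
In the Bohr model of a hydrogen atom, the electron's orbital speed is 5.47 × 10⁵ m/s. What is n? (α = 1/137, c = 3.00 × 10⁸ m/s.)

4

v_n = Zαc/n ⇒ n = Zαc/v = 1 × 0.00730 × 3.00 × 10⁸ / 5.47 × 10⁵ ≈ 4.00
n = 4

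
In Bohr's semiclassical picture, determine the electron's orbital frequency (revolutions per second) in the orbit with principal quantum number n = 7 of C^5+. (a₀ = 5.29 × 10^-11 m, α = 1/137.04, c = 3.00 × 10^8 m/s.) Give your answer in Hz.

6.91 × 10^14 Hz

r = n²a₀/Z = 4.32 × 10^-10 m, v = Zαc/n = 1.88 × 10^6 m/s
f = v/(2πr) = 6.91 × 10^14 Hz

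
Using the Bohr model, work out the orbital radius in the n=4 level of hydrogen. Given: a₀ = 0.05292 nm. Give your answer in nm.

0.8467 nm

r_n = n²a₀/Z = 4² × 0.05292 / 1
    = 16 × 0.05292 / 1 = 0.8467 nm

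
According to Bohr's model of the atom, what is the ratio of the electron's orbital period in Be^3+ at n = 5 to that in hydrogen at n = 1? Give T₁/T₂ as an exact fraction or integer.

125/16

T ∝ Z^-2 · n^3
T₁/T₂ = (4/1)^-2 · (5/1)^3 = 125/16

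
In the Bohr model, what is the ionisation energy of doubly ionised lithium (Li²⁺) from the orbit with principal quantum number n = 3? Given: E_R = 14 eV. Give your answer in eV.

E_n = −E_R·Z²/n² = −14 × 3²/3² eV = -14 eV
Ionisation energy = −E_n = 14 eV

14 eV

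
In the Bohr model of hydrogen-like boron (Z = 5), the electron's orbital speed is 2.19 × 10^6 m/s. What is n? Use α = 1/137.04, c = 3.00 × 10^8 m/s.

5

v_n = Zαc/n ⇒ n = Zαc/v = 5 × 0.00730 × 3.00 × 10^8 / 2.19 × 10^6 ≈ 5.00
n = 5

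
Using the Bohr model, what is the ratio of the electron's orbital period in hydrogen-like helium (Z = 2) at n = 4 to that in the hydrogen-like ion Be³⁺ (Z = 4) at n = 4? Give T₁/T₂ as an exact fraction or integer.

T ∝ Z^-2 · n^3
T₁/T₂ = (2/4)^-2 · (4/4)^3 = 4

4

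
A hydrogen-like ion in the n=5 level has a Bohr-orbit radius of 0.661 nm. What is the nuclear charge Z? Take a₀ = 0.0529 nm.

2

r_n = n²a₀/Z ⇒ Z = n²a₀/r = 5² × 0.0529 / 0.661 ≈ 2.00
Z = 2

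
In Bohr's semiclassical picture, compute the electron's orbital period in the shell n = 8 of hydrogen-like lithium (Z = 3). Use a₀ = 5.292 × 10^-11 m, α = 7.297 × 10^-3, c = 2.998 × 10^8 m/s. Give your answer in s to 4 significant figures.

8.647 × 10^-15 s

r = n²a₀/Z = 8²·5.292 × 10^-11/3 = 1.129 × 10^-9 m
v = Zαc/n = 3·0.007297·2.998 × 10^8/8 = 8.204 × 10^5 m/s
T = 2πr/v = 8.647 × 10^-15 s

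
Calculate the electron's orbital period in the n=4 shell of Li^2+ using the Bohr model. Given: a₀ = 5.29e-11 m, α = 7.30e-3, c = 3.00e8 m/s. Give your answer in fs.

1.08 fs

r = n²a₀/Z = 4²·5.29e-11/3 = 2.82e-10 m
v = Zαc/n = 3·0.00730·3.00e8/4 = 1.64e6 m/s
T = 2πr/v = 1.08e-15 s = 1.08 fs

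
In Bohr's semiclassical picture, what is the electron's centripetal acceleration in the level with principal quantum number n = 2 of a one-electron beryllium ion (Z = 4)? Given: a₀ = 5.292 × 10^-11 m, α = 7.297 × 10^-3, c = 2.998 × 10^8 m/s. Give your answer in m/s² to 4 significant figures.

r = n²a₀/Z = 5.292 × 10^-11 m, v = Zαc/n = 4.375 × 10^6 m/s
a = v²/r = (4.375 × 10^6)² / 5.292 × 10^-11 = 3.617 × 10^23 m/s²

3.617 × 10^23 m/s²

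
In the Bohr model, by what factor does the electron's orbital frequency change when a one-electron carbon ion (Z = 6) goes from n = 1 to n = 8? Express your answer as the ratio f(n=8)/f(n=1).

f ∝ Z^2 · n^-3; with Z fixed, f ∝ n^-3.
f(n=8)/f(n=1) = (8/1)^-3 = 1/512

1/512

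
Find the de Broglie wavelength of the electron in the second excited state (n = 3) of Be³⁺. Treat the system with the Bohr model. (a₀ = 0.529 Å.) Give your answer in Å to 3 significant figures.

2.49 Å

The Bohr quantisation condition is nλ = 2πr_n.
r_n = n²a₀/Z = 1.19 Å
λ = 2πr_n/n = 2π·1.19/3 = 2.49 Å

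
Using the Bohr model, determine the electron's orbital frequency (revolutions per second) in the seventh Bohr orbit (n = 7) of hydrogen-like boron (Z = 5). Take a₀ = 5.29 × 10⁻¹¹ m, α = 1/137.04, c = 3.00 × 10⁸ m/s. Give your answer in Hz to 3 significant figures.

r = n²a₀/Z = 5.18 × 10⁻¹⁰ m, v = Zαc/n = 1.56 × 10⁶ m/s
f = v/(2πr) = 4.80 × 10¹⁴ Hz

4.80 × 10¹⁴ Hz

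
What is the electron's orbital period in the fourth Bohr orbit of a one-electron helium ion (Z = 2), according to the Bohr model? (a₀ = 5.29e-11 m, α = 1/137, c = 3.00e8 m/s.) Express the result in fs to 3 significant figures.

r = n²a₀/Z = 4²·5.29e-11/2 = 4.23e-10 m
v = Zαc/n = 2·0.00730·3.00e8/4 = 1.09e6 m/s
T = 2πr/v = 2.43e-15 s = 2.43 fs

2.43 fs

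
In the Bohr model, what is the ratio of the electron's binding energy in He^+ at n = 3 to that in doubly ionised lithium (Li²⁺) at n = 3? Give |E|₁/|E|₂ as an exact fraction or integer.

4/9

|E| ∝ Z^2 · n^-2
|E|₁/|E|₂ = (2/3)^2 · (3/3)^-2 = 4/9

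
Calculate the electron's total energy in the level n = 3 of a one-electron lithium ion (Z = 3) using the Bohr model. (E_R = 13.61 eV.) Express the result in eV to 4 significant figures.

E_n = −E_R·Z²/n² = −13.61 × 3²/3² = -13.61 eV

-13.61 eV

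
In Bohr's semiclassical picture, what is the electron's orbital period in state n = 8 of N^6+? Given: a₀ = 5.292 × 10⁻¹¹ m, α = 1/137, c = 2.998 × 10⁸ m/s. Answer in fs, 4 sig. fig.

r = n²a₀/Z = 8²·5.292 × 10⁻¹¹/7 = 4.838 × 10⁻¹⁰ m
v = Zαc/n = 7·0.007299·2.998 × 10⁸/8 = 1.915 × 10⁶ m/s
T = 2πr/v = 1.588 × 10⁻¹⁵ s = 1.588 fs

1.588 fs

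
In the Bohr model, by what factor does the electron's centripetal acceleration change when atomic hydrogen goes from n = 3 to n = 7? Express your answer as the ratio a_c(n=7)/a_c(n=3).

81/2401

a_c ∝ Z^3 · n^-4; with Z fixed, a_c ∝ n^-4.
a_c(n=7)/a_c(n=3) = (7/3)^-4 = 81/2401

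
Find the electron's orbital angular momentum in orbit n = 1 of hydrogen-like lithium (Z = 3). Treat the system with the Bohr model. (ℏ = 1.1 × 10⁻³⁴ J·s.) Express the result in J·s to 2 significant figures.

L_n = nℏ = 1 × 1.1 × 10⁻³⁴ = 1.1 × 10⁻³⁴ J·s

1.1 × 10⁻³⁴ J·s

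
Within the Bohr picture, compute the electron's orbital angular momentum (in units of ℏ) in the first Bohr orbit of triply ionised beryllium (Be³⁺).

L_n = nℏ, so L/ℏ = n = 1.

1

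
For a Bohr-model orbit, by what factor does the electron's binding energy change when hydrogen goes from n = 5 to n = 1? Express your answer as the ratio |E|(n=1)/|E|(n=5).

25

|E| ∝ Z^2 · n^-2; with Z fixed, |E| ∝ n^-2.
|E|(n=1)/|E|(n=5) = (1/5)^-2 = 25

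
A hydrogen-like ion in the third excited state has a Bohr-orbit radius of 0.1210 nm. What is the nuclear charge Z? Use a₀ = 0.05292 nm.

7

r_n = n²a₀/Z ⇒ Z = n²a₀/r = 4² × 0.05292 / 0.1210 ≈ 7.00
Z = 7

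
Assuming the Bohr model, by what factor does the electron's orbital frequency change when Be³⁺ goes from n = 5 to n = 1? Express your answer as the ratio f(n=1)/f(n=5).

f ∝ Z^2 · n^-3; with Z fixed, f ∝ n^-3.
f(n=1)/f(n=5) = (1/5)^-3 = 125

125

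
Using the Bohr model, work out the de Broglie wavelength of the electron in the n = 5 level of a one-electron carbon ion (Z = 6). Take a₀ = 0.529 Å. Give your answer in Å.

2.77 Å

The Bohr quantisation condition is nλ = 2πr_n.
r_n = n²a₀/Z = 2.20 Å
λ = 2πr_n/n = 2π·2.20/5 = 2.77 Å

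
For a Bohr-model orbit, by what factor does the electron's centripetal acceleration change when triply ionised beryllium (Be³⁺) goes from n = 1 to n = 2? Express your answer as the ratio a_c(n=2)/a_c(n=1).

1/16

a_c ∝ Z^3 · n^-4; with Z fixed, a_c ∝ n^-4.
a_c(n=2)/a_c(n=1) = (2/1)^-4 = 1/16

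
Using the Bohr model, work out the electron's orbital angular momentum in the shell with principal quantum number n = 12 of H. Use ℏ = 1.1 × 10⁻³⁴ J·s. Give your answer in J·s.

1.3 × 10⁻³³ J·s

L_n = nℏ = 12 × 1.1 × 10⁻³⁴ = 1.3 × 10⁻³³ J·s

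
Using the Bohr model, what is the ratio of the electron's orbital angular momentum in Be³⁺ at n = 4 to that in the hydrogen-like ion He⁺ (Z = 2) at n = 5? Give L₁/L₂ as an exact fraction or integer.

L = nℏ is independent of Z.
L₁/L₂ = n₁/n₂ = 4/5 = 4/5

4/5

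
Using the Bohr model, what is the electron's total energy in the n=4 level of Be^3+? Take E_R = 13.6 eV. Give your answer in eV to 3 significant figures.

E_n = −E_R·Z²/n² = −13.6 × 4²/4² = -13.6 eV

-13.6 eV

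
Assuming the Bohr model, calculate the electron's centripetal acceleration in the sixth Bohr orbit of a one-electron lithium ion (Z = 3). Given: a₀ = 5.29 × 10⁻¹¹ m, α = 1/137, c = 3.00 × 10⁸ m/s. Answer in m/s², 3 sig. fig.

1.89 × 10²¹ m/s²

r = n²a₀/Z = 6.35 × 10⁻¹⁰ m, v = Zαc/n = 1.09 × 10⁶ m/s
a = v²/r = (1.09 × 10⁶)² / 6.35 × 10⁻¹⁰ = 1.89 × 10²¹ m/s²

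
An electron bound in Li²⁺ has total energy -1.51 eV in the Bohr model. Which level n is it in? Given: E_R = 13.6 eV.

9

E_n = −E_R Z²/n² ⇒ n² = E_R Z²/(−E_n) = 13.6 × 3² / 1.51 ≈ 81.06
n = 9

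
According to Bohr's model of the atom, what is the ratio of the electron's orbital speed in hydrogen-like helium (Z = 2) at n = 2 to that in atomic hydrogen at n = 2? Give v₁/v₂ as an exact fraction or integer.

v ∝ Z^1 · n^-1
v₁/v₂ = (2/1)^1 · (2/2)^-1 = 2

2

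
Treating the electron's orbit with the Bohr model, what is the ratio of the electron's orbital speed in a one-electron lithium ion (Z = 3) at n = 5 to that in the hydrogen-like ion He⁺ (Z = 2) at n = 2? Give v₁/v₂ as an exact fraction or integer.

3/5

v ∝ Z^1 · n^-1
v₁/v₂ = (3/2)^1 · (5/2)^-1 = 3/5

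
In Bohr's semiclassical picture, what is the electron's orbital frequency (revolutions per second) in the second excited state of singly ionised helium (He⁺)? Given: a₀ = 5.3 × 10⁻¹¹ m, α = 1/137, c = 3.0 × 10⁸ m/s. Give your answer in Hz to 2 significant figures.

r = n²a₀/Z = 2.4 × 10⁻¹⁰ m, v = Zαc/n = 1.5 × 10⁶ m/s
f = v/(2πr) = 9.7 × 10¹⁴ Hz

9.7 × 10¹⁴ Hz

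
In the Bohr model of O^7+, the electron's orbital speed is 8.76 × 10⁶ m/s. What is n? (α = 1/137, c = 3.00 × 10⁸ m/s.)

2

v_n = Zαc/n ⇒ n = Zαc/v = 8 × 0.00730 × 3.00 × 10⁸ / 8.76 × 10⁶ ≈ 2.00
n = 2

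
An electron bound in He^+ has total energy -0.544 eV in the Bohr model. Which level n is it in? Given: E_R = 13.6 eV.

10

E_n = −E_R Z²/n² ⇒ n² = E_R Z²/(−E_n) = 13.6 × 2² / 0.544 ≈ 100.00
n = 10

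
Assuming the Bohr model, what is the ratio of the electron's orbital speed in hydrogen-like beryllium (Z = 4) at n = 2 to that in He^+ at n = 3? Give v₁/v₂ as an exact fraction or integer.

3

v ∝ Z^1 · n^-1
v₁/v₂ = (4/2)^1 · (2/3)^-1 = 3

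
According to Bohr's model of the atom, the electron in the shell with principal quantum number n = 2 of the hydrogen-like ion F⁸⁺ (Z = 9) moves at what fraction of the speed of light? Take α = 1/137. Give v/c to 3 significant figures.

0.0328

v_n = Zαc/n, so v/c = Zα/n = 9 × 0.00730 / 2 = 0.0328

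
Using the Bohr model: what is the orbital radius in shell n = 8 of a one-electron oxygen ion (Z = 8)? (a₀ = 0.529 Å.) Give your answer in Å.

r_n = n²a₀/Z = 8² × 0.529 / 8
    = 64 × 0.529 / 8 = 4.23 Å

4.23 Å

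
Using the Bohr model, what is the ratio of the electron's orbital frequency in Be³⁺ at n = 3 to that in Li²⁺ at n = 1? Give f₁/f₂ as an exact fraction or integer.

f ∝ Z^2 · n^-3
f₁/f₂ = (4/3)^2 · (3/1)^-3 = 16/243

16/243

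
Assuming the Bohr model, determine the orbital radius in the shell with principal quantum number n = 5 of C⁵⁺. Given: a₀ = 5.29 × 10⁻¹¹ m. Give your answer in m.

2.20 × 10⁻¹⁰ m

r_n = n²a₀/Z = 5² × 5.29 × 10⁻¹¹ / 6
    = 25 × 5.29 × 10⁻¹¹ / 6 = 2.20 × 10⁻¹⁰ m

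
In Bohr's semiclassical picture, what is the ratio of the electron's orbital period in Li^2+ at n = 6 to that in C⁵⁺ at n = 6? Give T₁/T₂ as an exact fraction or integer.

T ∝ Z^-2 · n^3
T₁/T₂ = (3/6)^-2 · (6/6)^3 = 4

4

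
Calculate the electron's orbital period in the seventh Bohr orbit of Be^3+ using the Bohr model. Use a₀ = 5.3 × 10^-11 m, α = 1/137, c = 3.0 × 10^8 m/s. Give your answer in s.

r = n²a₀/Z = 7²·5.3 × 10^-11/4 = 6.5 × 10^-10 m
v = Zαc/n = 4·0.0073·3.0 × 10^8/7 = 1.3 × 10^6 m/s
T = 2πr/v = 3.3 × 10^-15 s

3.3 × 10^-15 s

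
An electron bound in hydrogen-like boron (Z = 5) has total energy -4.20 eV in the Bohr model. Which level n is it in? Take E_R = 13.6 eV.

E_n = −E_R Z²/n² ⇒ n² = E_R Z²/(−E_n) = 13.6 × 5² / 4.20 ≈ 80.95
n = 9

9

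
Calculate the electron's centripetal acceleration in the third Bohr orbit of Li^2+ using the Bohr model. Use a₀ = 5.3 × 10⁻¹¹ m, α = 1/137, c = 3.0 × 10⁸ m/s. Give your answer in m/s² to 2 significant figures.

r = n²a₀/Z = 1.6 × 10⁻¹⁰ m, v = Zαc/n = 2.2 × 10⁶ m/s
a = v²/r = (2.2 × 10⁶)² / 1.6 × 10⁻¹⁰ = 3.0 × 10²² m/s²

3.0 × 10²² m/s²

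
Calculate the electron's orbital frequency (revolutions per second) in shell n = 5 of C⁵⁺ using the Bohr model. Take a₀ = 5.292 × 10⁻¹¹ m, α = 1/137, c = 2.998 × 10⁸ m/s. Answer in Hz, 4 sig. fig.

1.895 × 10¹⁵ Hz

r = n²a₀/Z = 2.205 × 10⁻¹⁰ m, v = Zαc/n = 2.626 × 10⁶ m/s
f = v/(2πr) = 1.895 × 10¹⁵ Hz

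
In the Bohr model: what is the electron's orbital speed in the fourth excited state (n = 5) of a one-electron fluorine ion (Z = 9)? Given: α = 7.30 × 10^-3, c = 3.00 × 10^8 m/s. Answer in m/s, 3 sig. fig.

v_n = Zαc/n = 9 × 0.00730 × 3.00 × 10^8 / 5
    = 3.94 × 10^6 m/s

3.94 × 10^6 m/s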